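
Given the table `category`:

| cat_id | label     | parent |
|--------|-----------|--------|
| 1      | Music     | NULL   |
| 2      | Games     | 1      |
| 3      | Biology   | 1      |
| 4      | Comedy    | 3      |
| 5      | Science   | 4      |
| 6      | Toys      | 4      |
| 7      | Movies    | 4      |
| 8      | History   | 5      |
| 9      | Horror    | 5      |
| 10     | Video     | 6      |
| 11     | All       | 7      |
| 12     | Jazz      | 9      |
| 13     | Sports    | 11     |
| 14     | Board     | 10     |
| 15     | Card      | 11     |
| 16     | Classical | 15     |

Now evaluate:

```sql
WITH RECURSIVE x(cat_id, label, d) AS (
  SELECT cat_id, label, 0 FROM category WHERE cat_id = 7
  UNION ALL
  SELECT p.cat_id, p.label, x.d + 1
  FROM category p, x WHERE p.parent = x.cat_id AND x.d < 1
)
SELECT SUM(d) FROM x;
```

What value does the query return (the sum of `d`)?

1

Base: cat_id=7 (Movies) at d 0.
Iteration 1: rows with parent in {7} -> All (id 11, d 1).
Iteration 2: d < 1 fails for all current rows; recursion stops.
SUM(d) = 0 + 1 = 1.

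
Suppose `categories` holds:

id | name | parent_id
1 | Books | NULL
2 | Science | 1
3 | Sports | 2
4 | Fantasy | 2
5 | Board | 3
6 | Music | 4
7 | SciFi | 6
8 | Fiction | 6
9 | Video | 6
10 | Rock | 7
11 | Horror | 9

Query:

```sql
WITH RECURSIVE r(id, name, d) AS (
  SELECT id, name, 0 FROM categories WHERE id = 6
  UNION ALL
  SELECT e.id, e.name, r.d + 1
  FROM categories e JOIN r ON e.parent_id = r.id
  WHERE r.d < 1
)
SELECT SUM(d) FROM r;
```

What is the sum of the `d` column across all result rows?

Base: id=6 (Music) at d 0.
Iteration 1: rows with parent_id in {6} -> SciFi (id 7, d 1), Fiction (id 8, d 1), Video (id 9, d 1).
Iteration 2: d < 1 fails for all current rows; recursion stops.
SUM(d) = 0 + 1 + 1 + 1 = 3.

3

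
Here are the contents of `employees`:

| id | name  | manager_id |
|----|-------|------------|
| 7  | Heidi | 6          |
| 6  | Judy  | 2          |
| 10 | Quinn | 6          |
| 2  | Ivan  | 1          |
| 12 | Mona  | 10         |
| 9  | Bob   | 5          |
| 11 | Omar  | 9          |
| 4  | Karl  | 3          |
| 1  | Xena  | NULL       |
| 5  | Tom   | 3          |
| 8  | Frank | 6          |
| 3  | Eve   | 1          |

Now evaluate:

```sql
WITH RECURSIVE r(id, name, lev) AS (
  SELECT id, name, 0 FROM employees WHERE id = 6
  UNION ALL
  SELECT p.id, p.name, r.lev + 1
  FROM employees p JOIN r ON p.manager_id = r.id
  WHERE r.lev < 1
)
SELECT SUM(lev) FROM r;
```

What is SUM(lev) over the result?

Base: id=6 (Judy) at lev 0.
Iteration 1: rows with manager_id in {6} -> Heidi (id 7, lev 1), Frank (id 8, lev 1), Quinn (id 10, lev 1).
Iteration 2: lev < 1 fails for all current rows; recursion stops.
SUM(lev) = 0 + 1 + 1 + 1 = 3.

3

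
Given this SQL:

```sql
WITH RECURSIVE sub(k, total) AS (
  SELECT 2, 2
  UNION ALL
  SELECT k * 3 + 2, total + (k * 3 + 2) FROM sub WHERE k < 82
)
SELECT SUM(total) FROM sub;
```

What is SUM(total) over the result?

Base: k=2, total=2.
Iteration 1: 2 < 82 holds -> k = 2 * 3 + 2 = 8, total = 2 + 8 = 10.
Iteration 2: 8 < 82 holds -> k = 8 * 3 + 2 = 26, total = 10 + 26 = 36.
Iteration 3: 26 < 82 holds -> k = 26 * 3 + 2 = 80, total = 36 + 80 = 116.
Iteration 4: 80 < 82 holds -> k = 80 * 3 + 2 = 242, total = 116 + 242 = 358.
Iteration 5: 242 < 82 fails; recursion stops.
SUM(total) = 2 + 10 + 36 + 116 + 358 = 522.

522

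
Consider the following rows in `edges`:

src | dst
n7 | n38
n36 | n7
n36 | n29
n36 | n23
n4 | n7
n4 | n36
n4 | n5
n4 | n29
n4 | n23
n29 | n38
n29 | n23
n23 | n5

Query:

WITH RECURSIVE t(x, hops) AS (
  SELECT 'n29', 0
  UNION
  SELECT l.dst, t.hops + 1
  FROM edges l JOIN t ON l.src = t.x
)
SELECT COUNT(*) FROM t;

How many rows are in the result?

4

Base: (n29, hops=0).
Iteration 1: edges from {n29} -> (n23, hops=1), (n38, hops=1).
Iteration 2: edges from {n23,n38} -> (n5, hops=2).
Iteration 3: no outgoing edges from {n5}; recursion stops.
Total rows emitted: 4.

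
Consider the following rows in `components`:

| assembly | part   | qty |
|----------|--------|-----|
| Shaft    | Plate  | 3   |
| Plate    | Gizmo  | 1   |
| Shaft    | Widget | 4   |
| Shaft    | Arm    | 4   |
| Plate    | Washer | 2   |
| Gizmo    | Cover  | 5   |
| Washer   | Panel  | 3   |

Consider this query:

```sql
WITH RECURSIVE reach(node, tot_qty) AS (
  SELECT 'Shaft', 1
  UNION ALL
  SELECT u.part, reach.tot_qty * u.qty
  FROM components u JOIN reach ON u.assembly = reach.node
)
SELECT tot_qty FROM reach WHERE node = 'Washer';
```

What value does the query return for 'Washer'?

Base: (Shaft, tot_qty=1).
Iteration 1: components of {Shaft} -> Arm = 1*4 = 4, Plate = 1*3 = 3, Widget = 1*4 = 4.
Iteration 2: components of {Arm,Plate,Widget} -> Gizmo = 3*1 = 3, Washer = 3*2 = 6.
Iteration 3: components of {Gizmo,Washer} -> Cover = 3*5 = 15, Panel = 6*3 = 18.
Iteration 4: no further components; recursion stops.

6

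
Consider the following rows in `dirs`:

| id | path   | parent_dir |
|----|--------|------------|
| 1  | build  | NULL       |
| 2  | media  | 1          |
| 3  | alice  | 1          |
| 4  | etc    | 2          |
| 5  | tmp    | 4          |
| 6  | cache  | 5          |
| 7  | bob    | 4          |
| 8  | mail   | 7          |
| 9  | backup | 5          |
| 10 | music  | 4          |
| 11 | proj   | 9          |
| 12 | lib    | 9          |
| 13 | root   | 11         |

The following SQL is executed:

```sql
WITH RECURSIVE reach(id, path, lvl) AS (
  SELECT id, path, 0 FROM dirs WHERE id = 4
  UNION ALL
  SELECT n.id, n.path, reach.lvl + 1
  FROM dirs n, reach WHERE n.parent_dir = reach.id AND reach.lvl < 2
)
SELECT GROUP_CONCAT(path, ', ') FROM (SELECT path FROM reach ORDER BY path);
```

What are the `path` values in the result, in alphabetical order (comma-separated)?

Base: id=4 (etc) at lvl 0.
Iteration 1: rows with parent_dir in {4} -> tmp (id 5, lvl 1), bob (id 7, lvl 1), music (id 10, lvl 1).
Iteration 2: rows with parent_dir in {5,7,10} -> cache (id 6, lvl 2), mail (id 8, lvl 2), backup (id 9, lvl 2).
Iteration 3: lvl < 2 fails for all current rows; recursion stops.

backup, bob, cache, etc, mail, music, tmp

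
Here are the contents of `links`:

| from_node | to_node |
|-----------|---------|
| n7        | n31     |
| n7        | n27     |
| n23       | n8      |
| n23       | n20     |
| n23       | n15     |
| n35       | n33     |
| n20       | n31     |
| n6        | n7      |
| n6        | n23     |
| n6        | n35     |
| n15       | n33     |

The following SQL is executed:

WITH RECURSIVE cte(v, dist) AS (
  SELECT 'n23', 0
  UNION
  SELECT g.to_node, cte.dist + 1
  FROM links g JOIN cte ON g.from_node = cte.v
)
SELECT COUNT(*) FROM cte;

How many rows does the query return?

Base: (n23, dist=0).
Iteration 1: edges from {n23} -> (n15, dist=1), (n20, dist=1), (n8, dist=1).
Iteration 2: edges from {n15,n20,n8} -> (n31, dist=2), (n33, dist=2).
Iteration 3: no outgoing edges from {n31,n33}; recursion stops.
Total rows emitted: 6.

6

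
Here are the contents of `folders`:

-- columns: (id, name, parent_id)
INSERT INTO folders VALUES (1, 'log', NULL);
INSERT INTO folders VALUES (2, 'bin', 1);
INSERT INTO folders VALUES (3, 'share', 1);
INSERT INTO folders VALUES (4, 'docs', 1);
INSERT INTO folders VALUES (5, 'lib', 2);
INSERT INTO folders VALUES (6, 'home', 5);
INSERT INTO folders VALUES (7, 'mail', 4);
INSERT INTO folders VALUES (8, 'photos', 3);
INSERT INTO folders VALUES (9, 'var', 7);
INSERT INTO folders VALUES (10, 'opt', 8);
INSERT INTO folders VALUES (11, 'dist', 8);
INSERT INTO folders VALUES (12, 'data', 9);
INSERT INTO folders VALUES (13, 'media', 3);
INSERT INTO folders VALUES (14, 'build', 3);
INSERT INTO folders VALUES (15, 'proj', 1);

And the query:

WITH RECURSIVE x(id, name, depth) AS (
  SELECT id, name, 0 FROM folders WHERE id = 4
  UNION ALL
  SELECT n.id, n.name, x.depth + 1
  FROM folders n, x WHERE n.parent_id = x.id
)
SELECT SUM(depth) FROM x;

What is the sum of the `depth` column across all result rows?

6

Base: id=4 (docs) at depth 0.
Iteration 1: rows with parent_id in {4} -> mail (id 7, depth 1).
Iteration 2: rows with parent_id in {7} -> var (id 9, depth 2).
Iteration 3: rows with parent_id in {9} -> data (id 12, depth 3).
Iteration 4: no rows with parent_id in {12}; recursion stops.
SUM(depth) = 0 + 1 + 2 + 3 = 6.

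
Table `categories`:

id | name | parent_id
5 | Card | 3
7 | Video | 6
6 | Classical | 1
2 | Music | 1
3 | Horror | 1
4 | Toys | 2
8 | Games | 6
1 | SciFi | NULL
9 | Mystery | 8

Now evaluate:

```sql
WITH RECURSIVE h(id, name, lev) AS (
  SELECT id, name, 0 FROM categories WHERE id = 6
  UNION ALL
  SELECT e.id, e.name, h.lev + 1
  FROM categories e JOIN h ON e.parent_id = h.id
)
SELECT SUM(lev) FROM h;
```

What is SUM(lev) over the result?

Base: id=6 (Classical) at lev 0.
Iteration 1: rows with parent_id in {6} -> Video (id 7, lev 1), Games (id 8, lev 1).
Iteration 2: rows with parent_id in {7,8} -> Mystery (id 9, lev 2).
Iteration 3: no rows with parent_id in {9}; recursion stops.
SUM(lev) = 0 + 1 + 1 + 2 = 4.

4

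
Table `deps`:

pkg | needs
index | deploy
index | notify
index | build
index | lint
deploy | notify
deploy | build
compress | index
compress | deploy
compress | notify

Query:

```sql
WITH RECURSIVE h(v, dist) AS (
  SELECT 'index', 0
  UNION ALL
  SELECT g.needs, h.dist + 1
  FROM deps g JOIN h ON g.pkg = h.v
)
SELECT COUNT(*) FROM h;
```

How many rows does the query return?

7

Base: (index, dist=0).
Iteration 1: edges from {index} -> (build, dist=1), (deploy, dist=1), (lint, dist=1), (notify, dist=1).
Iteration 2: edges from {build,deploy,lint,notify} -> (build, dist=2), (notify, dist=2).
Iteration 3: no outgoing edges from {build,notify}; recursion stops.
Total rows emitted: 7.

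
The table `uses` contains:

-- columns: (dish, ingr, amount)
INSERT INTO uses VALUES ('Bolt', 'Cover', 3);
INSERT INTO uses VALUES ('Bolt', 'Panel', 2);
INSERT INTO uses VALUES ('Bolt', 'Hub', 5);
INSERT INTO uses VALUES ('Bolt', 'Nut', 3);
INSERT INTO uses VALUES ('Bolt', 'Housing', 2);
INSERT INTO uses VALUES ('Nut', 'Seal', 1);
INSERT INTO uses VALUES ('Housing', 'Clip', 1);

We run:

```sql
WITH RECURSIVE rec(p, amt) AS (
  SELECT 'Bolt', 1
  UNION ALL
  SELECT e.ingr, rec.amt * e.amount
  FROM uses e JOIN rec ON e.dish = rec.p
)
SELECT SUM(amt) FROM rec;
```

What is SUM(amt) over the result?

Base: (Bolt, amt=1).
Iteration 1: components of {Bolt} -> Cover = 1*3 = 3, Housing = 1*2 = 2, Hub = 1*5 = 5, Nut = 1*3 = 3, Panel = 1*2 = 2.
Iteration 2: components of {Cover,Housing,Hub,Nut,Panel} -> Clip = 2*1 = 2, Seal = 3*1 = 3.
Iteration 3: no further components; recursion stops.
SUM(amt) = 1 + 3 + 2 + 5 + 3 + 2 + 3 + 2 = 21.

21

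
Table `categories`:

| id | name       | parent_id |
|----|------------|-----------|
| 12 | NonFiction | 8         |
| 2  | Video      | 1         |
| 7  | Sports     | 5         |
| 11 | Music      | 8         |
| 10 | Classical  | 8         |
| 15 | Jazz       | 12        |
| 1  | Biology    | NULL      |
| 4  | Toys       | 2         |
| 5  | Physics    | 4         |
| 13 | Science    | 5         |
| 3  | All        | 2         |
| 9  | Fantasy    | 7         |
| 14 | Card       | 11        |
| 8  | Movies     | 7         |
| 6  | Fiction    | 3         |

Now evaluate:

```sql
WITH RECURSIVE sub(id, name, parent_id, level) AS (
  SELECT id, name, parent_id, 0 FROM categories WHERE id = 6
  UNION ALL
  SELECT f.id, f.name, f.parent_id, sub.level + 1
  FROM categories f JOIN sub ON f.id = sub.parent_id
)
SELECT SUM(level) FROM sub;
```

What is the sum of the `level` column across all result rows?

Base: id=6 (Fiction), parent_id=3, level 0.
Iteration 1: join on id=3 -> All (id 3, parent_id=2, level 1).
Iteration 2: join on id=2 -> Video (id 2, parent_id=1, level 2).
Iteration 3: join on id=1 -> Biology (id 1, parent_id=NULL, level 3).
Iteration 4: parent_id is NULL; no match; recursion stops.
SUM(level) = 0 + 1 + 2 + 3 = 6.

6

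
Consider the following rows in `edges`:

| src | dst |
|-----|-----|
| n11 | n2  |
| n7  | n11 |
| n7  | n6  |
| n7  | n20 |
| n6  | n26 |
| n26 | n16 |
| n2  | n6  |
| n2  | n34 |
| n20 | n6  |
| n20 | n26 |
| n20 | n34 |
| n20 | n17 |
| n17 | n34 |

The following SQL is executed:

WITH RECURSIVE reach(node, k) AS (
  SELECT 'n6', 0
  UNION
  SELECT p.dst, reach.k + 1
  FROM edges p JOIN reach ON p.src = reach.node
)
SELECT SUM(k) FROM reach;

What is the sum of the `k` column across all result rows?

Base: (n6, k=0).
Iteration 1: edges from {n6} -> (n26, k=1).
Iteration 2: edges from {n26} -> (n16, k=2).
Iteration 3: no outgoing edges from {n16}; recursion stops.
SUM(k) = 0 + 1 + 2 = 3.

3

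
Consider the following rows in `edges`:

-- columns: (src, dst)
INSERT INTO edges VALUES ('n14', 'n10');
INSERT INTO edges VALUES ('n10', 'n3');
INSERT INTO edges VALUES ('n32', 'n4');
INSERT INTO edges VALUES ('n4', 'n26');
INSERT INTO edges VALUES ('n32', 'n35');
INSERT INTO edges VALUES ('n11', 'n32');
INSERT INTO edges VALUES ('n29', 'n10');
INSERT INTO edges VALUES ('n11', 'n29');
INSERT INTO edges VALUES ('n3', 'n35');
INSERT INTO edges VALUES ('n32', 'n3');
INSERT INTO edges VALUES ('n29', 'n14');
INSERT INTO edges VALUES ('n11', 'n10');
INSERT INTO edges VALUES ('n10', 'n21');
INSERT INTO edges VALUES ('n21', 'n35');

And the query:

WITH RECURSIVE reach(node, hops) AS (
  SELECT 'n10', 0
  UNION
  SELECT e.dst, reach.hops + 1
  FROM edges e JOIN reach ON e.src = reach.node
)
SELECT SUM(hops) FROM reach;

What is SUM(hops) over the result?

4

Base: (n10, hops=0).
Iteration 1: edges from {n10} -> (n21, hops=1), (n3, hops=1).
Iteration 2: edges from {n21,n3} -> (n35, hops=2). [UNION drops 1 duplicate row(s)]
Iteration 3: no outgoing edges from {n35}; recursion stops.
SUM(hops) = 0 + 1 + 1 + 2 = 4.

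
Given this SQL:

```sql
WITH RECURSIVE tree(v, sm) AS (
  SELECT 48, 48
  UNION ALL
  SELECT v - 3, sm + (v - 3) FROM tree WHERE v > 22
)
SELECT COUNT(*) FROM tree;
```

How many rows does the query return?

Base: v=48, sm=48.
Iteration 1: 48 > 22 holds -> v = 48 - 3 = 45, sm = 48 + 45 = 93.
Iteration 2: 45 > 22 holds -> v = 45 - 3 = 42, sm = 93 + 42 = 135.
Iteration 3: 42 > 22 holds -> v = 42 - 3 = 39, sm = 135 + 39 = 174.
Iteration 4: 39 > 22 holds -> v = 39 - 3 = 36, sm = 174 + 36 = 210.
Iteration 5: 36 > 22 holds -> v = 36 - 3 = 33, sm = 210 + 33 = 243.
Iteration 6: 33 > 22 holds -> v = 33 - 3 = 30, sm = 243 + 30 = 273.
Iteration 7: 30 > 22 holds -> v = 30 - 3 = 27, sm = 273 + 27 = 300.
Iteration 8: 27 > 22 holds -> v = 27 - 3 = 24, sm = 300 + 24 = 324.
Iteration 9: 24 > 22 holds -> v = 24 - 3 = 21, sm = 324 + 21 = 345.
Iteration 10: 21 > 22 fails; recursion stops.
Total rows emitted: 10.

10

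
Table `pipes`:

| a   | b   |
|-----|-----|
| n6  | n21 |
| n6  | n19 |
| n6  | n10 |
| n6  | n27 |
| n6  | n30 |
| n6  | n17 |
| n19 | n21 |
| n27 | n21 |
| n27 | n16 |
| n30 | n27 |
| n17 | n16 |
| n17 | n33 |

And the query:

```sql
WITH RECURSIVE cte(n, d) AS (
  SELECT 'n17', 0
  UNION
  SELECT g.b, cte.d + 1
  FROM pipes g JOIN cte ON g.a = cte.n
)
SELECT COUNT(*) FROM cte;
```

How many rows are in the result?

3

Base: (n17, d=0).
Iteration 1: edges from {n17} -> (n16, d=1), (n33, d=1).
Iteration 2: no outgoing edges from {n16,n33}; recursion stops.
Total rows emitted: 3.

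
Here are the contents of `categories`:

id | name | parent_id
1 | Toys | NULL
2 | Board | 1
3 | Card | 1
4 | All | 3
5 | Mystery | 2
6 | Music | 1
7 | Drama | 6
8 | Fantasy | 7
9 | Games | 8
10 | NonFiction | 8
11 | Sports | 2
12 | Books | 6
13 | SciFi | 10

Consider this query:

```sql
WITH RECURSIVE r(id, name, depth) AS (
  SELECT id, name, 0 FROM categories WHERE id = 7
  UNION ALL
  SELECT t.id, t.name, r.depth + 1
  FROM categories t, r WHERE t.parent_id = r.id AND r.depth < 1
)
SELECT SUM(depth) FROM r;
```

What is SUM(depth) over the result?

1

Base: id=7 (Drama) at depth 0.
Iteration 1: rows with parent_id in {7} -> Fantasy (id 8, depth 1).
Iteration 2: depth < 1 fails for all current rows; recursion stops.
SUM(depth) = 0 + 1 = 1.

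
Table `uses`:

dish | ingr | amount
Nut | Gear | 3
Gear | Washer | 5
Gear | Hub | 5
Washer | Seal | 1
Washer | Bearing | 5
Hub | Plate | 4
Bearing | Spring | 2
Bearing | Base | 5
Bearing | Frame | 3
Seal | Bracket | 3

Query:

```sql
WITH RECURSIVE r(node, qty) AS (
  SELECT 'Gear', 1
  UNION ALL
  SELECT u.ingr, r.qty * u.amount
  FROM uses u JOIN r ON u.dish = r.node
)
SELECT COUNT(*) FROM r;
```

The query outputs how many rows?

Base: (Gear, qty=1).
Iteration 1: components of {Gear} -> Hub = 1*5 = 5, Washer = 1*5 = 5.
Iteration 2: components of {Hub,Washer} -> Bearing = 5*5 = 25, Plate = 5*4 = 20, Seal = 5*1 = 5.
Iteration 3: components of {Bearing,Plate,Seal} -> Base = 25*5 = 125, Bracket = 5*3 = 15, Frame = 25*3 = 75, Spring = 25*2 = 50.
Iteration 4: no further components; recursion stops.
Total rows emitted: 10.

10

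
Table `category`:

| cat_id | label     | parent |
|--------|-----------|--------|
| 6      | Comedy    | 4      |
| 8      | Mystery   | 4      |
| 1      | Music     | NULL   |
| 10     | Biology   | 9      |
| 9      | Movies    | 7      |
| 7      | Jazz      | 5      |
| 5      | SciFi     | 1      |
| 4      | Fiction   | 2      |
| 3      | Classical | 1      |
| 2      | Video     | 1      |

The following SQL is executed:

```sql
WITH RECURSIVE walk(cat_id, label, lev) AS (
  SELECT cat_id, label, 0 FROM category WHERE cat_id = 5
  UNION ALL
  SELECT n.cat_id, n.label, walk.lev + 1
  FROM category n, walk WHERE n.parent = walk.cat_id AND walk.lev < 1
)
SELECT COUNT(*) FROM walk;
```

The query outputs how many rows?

2

Base: cat_id=5 (SciFi) at lev 0.
Iteration 1: rows with parent in {5} -> Jazz (id 7, lev 1).
Iteration 2: lev < 1 fails for all current rows; recursion stops.
Total rows emitted: 2.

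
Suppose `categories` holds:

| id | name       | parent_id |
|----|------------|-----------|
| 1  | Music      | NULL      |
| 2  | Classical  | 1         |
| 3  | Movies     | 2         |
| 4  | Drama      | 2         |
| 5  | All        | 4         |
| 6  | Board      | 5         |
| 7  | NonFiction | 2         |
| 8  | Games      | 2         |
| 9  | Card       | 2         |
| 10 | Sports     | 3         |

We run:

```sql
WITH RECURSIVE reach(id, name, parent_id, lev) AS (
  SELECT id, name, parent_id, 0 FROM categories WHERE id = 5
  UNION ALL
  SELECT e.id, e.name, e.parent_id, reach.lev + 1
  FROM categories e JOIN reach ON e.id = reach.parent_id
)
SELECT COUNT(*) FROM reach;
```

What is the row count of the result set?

Base: id=5 (All), parent_id=4, lev 0.
Iteration 1: join on id=4 -> Drama (id 4, parent_id=2, lev 1).
Iteration 2: join on id=2 -> Classical (id 2, parent_id=1, lev 2).
Iteration 3: join on id=1 -> Music (id 1, parent_id=NULL, lev 3).
Iteration 4: parent_id is NULL; no match; recursion stops.
Total rows emitted: 4.

4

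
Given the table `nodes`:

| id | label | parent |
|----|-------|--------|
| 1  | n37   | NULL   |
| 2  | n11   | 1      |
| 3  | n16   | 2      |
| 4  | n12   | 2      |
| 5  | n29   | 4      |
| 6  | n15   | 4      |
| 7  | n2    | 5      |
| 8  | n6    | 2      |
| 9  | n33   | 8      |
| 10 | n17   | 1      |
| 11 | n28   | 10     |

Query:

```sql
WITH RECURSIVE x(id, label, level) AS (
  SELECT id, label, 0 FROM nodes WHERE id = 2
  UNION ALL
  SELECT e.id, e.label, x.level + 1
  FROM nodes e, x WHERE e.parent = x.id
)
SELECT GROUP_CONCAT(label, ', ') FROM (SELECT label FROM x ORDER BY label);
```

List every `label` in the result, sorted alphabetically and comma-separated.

Base: id=2 (n11) at level 0.
Iteration 1: rows with parent in {2} -> n16 (id 3, level 1), n12 (id 4, level 1), n6 (id 8, level 1).
Iteration 2: rows with parent in {3,4,8} -> n29 (id 5, level 2), n15 (id 6, level 2), n33 (id 9, level 2).
Iteration 3: rows with parent in {5,6,9} -> n2 (id 7, level 3).
Iteration 4: no rows with parent in {7}; recursion stops.

n11, n12, n15, n16, n2, n29, n33, n6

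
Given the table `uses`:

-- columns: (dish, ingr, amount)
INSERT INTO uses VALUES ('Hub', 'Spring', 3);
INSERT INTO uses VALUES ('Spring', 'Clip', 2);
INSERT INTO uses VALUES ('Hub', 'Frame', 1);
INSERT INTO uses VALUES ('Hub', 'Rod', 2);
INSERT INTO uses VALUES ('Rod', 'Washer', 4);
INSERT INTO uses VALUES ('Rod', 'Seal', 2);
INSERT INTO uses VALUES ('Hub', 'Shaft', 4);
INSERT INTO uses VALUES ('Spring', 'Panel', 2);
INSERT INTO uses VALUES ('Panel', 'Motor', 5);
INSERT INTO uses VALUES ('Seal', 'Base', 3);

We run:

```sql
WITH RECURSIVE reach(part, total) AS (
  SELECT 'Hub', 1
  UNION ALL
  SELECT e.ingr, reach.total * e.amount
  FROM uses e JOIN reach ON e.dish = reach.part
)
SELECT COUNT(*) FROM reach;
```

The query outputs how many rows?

11

Base: (Hub, total=1).
Iteration 1: components of {Hub} -> Frame = 1*1 = 1, Rod = 1*2 = 2, Shaft = 1*4 = 4, Spring = 1*3 = 3.
Iteration 2: components of {Frame,Rod,Shaft,Spring} -> Clip = 3*2 = 6, Panel = 3*2 = 6, Seal = 2*2 = 4, Washer = 2*4 = 8.
Iteration 3: components of {Clip,Panel,Seal,Washer} -> Base = 4*3 = 12, Motor = 6*5 = 30.
Iteration 4: no further components; recursion stops.
Total rows emitted: 11.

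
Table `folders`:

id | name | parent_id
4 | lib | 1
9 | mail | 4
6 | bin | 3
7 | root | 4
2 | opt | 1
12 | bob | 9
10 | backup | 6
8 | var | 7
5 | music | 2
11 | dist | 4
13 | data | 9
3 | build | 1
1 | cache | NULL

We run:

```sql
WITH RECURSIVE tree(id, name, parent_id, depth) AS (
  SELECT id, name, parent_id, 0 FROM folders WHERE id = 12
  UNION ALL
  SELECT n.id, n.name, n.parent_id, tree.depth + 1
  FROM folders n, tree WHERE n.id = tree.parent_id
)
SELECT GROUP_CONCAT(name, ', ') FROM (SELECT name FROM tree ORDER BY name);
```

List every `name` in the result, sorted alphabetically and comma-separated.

Base: id=12 (bob), parent_id=9, depth 0.
Iteration 1: join on id=9 -> mail (id 9, parent_id=4, depth 1).
Iteration 2: join on id=4 -> lib (id 4, parent_id=1, depth 2).
Iteration 3: join on id=1 -> cache (id 1, parent_id=NULL, depth 3).
Iteration 4: parent_id is NULL; no match; recursion stops.

bob, cache, lib, mail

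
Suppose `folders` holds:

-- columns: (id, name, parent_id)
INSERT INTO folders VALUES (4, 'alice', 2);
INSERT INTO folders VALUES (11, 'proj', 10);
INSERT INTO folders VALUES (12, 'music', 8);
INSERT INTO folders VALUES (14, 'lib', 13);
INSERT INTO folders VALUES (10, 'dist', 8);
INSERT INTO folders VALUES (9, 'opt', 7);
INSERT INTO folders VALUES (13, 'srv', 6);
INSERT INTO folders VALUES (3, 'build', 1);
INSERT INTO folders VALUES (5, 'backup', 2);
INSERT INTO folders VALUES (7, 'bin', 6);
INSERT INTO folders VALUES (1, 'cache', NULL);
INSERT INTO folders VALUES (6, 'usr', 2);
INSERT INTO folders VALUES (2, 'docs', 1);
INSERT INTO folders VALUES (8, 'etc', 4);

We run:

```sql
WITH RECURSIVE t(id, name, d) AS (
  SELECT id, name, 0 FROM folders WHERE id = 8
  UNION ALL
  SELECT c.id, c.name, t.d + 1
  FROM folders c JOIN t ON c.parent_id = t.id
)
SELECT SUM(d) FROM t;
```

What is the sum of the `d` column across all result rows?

Base: id=8 (etc) at d 0.
Iteration 1: rows with parent_id in {8} -> dist (id 10, d 1), music (id 12, d 1).
Iteration 2: rows with parent_id in {10,12} -> proj (id 11, d 2).
Iteration 3: no rows with parent_id in {11}; recursion stops.
SUM(d) = 0 + 1 + 1 + 2 = 4.

4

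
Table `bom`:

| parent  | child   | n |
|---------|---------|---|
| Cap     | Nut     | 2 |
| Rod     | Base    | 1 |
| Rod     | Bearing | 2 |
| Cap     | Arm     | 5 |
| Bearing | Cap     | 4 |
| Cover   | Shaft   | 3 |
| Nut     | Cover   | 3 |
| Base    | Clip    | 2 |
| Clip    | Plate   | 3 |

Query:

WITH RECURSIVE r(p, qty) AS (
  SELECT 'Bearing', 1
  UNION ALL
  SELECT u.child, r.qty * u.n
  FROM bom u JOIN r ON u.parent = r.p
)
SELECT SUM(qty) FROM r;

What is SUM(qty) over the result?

Base: (Bearing, qty=1).
Iteration 1: components of {Bearing} -> Cap = 1*4 = 4.
Iteration 2: components of {Cap} -> Arm = 4*5 = 20, Nut = 4*2 = 8.
Iteration 3: components of {Arm,Nut} -> Cover = 8*3 = 24.
Iteration 4: components of {Cover} -> Shaft = 24*3 = 72.
Iteration 5: no further components; recursion stops.
SUM(qty) = 1 + 4 + 20 + 8 + 24 + 72 = 129.

129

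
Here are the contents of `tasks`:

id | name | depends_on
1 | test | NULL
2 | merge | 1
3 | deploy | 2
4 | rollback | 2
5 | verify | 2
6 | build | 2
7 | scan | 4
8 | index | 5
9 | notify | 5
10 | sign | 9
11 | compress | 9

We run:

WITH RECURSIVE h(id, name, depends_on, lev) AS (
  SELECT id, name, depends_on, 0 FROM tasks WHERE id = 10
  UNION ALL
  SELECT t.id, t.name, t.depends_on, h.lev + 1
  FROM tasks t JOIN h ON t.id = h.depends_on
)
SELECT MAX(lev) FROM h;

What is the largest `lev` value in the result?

4

Base: id=10 (sign), depends_on=9, lev 0.
Iteration 1: join on id=9 -> notify (id 9, depends_on=5, lev 1).
Iteration 2: join on id=5 -> verify (id 5, depends_on=2, lev 2).
Iteration 3: join on id=2 -> merge (id 2, depends_on=1, lev 3).
Iteration 4: join on id=1 -> test (id 1, depends_on=NULL, lev 4).
Iteration 5: depends_on is NULL; no match; recursion stops.
lev values: 0, 1, 2, 3, 4; the maximum is 4.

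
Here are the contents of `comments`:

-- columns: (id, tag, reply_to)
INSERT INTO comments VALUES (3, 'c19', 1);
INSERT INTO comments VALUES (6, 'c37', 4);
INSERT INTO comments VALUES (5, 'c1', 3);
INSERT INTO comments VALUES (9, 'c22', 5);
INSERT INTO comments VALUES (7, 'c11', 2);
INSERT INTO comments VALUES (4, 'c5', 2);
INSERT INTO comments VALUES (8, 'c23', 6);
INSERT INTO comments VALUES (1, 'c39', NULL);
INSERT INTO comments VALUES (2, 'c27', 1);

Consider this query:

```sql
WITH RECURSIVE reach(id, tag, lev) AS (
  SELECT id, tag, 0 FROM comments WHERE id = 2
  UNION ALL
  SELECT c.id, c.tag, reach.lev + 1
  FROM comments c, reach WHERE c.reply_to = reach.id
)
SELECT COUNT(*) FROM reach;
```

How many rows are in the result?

5

Base: id=2 (c27) at lev 0.
Iteration 1: rows with reply_to in {2} -> c5 (id 4, lev 1), c11 (id 7, lev 1).
Iteration 2: rows with reply_to in {4,7} -> c37 (id 6, lev 2).
Iteration 3: rows with reply_to in {6} -> c23 (id 8, lev 3).
Iteration 4: no rows with reply_to in {8}; recursion stops.
Total rows emitted: 5.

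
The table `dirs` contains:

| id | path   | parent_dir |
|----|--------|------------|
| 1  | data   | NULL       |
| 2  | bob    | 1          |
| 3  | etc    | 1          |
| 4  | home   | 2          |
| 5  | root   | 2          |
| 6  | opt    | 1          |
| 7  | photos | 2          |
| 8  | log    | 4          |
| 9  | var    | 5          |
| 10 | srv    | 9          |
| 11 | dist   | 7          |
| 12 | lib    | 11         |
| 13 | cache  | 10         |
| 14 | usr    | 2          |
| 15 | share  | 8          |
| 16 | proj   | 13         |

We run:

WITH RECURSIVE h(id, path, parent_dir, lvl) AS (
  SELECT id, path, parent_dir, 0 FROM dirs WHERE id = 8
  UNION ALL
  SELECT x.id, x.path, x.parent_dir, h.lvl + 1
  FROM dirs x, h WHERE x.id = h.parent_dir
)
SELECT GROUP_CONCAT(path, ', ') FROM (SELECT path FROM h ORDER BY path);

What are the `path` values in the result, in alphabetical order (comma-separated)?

bob, data, home, log

Base: id=8 (log), parent_dir=4, lvl 0.
Iteration 1: join on id=4 -> home (id 4, parent_dir=2, lvl 1).
Iteration 2: join on id=2 -> bob (id 2, parent_dir=1, lvl 2).
Iteration 3: join on id=1 -> data (id 1, parent_dir=NULL, lvl 3).
Iteration 4: parent_dir is NULL; no match; recursion stops.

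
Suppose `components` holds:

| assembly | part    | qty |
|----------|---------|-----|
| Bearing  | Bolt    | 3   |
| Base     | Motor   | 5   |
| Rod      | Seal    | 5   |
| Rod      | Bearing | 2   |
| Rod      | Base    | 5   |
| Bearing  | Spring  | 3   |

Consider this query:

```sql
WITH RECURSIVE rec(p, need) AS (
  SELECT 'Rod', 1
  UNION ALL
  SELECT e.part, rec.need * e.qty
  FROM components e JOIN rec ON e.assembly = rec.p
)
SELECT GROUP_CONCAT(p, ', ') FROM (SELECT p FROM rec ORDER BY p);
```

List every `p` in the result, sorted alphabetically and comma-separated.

Base, Bearing, Bolt, Motor, Rod, Seal, Spring

Base: (Rod, need=1).
Iteration 1: components of {Rod} -> Base = 1*5 = 5, Bearing = 1*2 = 2, Seal = 1*5 = 5.
Iteration 2: components of {Base,Bearing,Seal} -> Bolt = 2*3 = 6, Motor = 5*5 = 25, Spring = 2*3 = 6.
Iteration 3: no further components; recursion stops.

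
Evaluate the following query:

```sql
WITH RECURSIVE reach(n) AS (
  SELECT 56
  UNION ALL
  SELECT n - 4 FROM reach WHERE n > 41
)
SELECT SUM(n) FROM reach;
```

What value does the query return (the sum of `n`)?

Base: n=56.
Iteration 1: 56 > 41 holds -> n = 56 - 4 = 52.
Iteration 2: 52 > 41 holds -> n = 52 - 4 = 48.
Iteration 3: 48 > 41 holds -> n = 48 - 4 = 44.
Iteration 4: 44 > 41 holds -> n = 44 - 4 = 40.
Iteration 5: 40 > 41 fails; recursion stops.
SUM(n) = 56 + 52 + 48 + 44 + 40 = 240.

240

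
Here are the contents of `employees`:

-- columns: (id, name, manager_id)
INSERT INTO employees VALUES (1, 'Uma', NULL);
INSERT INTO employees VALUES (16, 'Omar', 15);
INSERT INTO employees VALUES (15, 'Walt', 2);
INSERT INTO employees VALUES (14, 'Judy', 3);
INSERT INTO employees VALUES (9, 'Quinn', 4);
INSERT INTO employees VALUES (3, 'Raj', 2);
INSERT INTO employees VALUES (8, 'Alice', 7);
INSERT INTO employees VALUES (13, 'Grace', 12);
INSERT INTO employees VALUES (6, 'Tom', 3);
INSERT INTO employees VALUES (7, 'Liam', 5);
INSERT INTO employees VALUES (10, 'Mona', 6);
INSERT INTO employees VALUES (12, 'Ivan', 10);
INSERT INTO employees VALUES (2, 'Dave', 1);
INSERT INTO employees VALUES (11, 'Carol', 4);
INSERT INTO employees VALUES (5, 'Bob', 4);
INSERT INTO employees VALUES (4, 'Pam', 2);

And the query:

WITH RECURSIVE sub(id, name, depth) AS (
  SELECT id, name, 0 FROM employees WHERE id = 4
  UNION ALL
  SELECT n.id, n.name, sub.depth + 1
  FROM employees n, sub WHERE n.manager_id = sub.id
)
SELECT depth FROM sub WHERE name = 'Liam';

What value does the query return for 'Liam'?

2

Base: id=4 (Pam) at depth 0.
Iteration 1: rows with manager_id in {4} -> Bob (id 5, depth 1), Quinn (id 9, depth 1), Carol (id 11, depth 1).
Iteration 2: rows with manager_id in {5,9,11} -> Liam (id 7, depth 2).
Iteration 3: rows with manager_id in {7} -> Alice (id 8, depth 3).
Iteration 4: no rows with manager_id in {8}; recursion stops.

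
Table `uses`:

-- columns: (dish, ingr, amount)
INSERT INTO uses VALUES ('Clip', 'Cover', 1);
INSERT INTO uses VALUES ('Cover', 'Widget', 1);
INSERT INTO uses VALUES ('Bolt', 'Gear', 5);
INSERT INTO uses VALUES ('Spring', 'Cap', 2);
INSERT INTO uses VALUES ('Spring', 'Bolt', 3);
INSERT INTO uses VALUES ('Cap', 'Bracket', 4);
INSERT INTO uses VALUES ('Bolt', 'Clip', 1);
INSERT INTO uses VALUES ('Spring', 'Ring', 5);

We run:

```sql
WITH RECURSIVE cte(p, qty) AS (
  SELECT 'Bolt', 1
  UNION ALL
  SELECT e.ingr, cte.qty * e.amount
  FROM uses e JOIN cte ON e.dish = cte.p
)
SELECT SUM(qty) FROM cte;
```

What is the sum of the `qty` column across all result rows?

Base: (Bolt, qty=1).
Iteration 1: components of {Bolt} -> Clip = 1*1 = 1, Gear = 1*5 = 5.
Iteration 2: components of {Clip,Gear} -> Cover = 1*1 = 1.
Iteration 3: components of {Cover} -> Widget = 1*1 = 1.
Iteration 4: no further components; recursion stops.
SUM(qty) = 1 + 5 + 1 + 1 + 1 = 9.

9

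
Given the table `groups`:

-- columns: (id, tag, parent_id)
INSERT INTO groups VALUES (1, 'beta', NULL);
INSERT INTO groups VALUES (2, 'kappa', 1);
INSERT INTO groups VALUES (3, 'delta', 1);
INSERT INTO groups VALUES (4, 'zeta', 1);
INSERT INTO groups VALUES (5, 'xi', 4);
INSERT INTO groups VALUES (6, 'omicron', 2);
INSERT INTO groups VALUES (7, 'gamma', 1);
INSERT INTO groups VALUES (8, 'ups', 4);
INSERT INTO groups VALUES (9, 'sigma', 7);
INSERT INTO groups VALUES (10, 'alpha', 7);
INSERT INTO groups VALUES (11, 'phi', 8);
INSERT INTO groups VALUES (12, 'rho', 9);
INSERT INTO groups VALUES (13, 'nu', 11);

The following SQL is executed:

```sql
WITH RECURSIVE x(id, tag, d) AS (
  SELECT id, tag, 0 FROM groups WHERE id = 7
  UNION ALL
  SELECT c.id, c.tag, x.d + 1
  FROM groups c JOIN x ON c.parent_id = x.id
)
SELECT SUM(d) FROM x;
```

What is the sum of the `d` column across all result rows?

Base: id=7 (gamma) at d 0.
Iteration 1: rows with parent_id in {7} -> sigma (id 9, d 1), alpha (id 10, d 1).
Iteration 2: rows with parent_id in {9,10} -> rho (id 12, d 2).
Iteration 3: no rows with parent_id in {12}; recursion stops.
SUM(d) = 0 + 1 + 1 + 2 = 4.

4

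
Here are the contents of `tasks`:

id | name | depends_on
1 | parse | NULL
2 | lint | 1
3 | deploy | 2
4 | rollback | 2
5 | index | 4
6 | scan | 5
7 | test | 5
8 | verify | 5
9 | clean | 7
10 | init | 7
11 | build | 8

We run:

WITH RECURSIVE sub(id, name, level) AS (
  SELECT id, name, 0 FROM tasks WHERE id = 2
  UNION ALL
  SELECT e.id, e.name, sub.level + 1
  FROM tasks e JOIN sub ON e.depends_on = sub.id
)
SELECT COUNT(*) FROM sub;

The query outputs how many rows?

10

Base: id=2 (lint) at level 0.
Iteration 1: rows with depends_on in {2} -> deploy (id 3, level 1), rollback (id 4, level 1).
Iteration 2: rows with depends_on in {3,4} -> index (id 5, level 2).
Iteration 3: rows with depends_on in {5} -> scan (id 6, level 3), test (id 7, level 3), verify (id 8, level 3).
Iteration 4: rows with depends_on in {6,7,8} -> clean (id 9, level 4), init (id 10, level 4), build (id 11, level 4).
Iteration 5: no rows with depends_on in {9,10,11}; recursion stops.
Total rows emitted: 10.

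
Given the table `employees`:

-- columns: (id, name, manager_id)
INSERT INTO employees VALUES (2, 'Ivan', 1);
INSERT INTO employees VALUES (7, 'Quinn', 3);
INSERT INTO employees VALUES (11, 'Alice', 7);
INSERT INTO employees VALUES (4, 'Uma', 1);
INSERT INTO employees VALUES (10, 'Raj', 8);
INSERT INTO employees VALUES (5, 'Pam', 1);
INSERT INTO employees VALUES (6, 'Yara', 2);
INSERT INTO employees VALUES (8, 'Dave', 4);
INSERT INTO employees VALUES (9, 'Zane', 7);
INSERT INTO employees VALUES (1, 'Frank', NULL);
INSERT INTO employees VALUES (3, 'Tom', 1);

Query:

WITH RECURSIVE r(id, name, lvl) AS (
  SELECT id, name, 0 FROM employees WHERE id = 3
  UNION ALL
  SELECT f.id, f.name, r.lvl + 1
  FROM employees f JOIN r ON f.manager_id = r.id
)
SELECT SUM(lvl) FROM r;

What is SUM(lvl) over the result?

Base: id=3 (Tom) at lvl 0.
Iteration 1: rows with manager_id in {3} -> Quinn (id 7, lvl 1).
Iteration 2: rows with manager_id in {7} -> Zane (id 9, lvl 2), Alice (id 11, lvl 2).
Iteration 3: no rows with manager_id in {9,11}; recursion stops.
SUM(lvl) = 0 + 1 + 2 + 2 = 5.

5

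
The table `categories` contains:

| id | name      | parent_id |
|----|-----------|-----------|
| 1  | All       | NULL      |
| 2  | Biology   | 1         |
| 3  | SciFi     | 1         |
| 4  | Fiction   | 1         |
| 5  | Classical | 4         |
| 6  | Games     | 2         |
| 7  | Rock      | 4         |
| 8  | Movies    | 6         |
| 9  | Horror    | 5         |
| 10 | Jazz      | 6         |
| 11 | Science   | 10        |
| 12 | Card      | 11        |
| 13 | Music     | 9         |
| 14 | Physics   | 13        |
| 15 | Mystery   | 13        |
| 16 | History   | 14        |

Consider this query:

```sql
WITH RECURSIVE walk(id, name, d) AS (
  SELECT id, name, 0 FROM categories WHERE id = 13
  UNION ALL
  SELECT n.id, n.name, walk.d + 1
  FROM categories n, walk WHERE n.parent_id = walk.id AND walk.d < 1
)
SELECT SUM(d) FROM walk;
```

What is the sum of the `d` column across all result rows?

2

Base: id=13 (Music) at d 0.
Iteration 1: rows with parent_id in {13} -> Physics (id 14, d 1), Mystery (id 15, d 1).
Iteration 2: d < 1 fails for all current rows; recursion stops.
SUM(d) = 0 + 1 + 1 = 2.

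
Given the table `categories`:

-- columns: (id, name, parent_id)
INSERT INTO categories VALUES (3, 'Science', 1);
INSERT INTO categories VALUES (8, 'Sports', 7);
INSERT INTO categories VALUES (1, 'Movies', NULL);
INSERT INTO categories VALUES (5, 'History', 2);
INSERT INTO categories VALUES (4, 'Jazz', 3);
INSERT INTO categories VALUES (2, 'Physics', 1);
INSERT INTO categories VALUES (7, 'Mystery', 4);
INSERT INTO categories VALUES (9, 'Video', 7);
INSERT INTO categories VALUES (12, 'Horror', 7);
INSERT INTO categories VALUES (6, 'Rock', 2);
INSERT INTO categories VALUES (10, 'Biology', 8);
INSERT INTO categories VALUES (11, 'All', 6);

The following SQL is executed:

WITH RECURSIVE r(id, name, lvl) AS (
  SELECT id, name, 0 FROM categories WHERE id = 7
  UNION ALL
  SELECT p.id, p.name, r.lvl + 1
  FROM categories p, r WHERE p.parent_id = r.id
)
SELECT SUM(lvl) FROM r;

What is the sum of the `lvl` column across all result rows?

5

Base: id=7 (Mystery) at lvl 0.
Iteration 1: rows with parent_id in {7} -> Sports (id 8, lvl 1), Video (id 9, lvl 1), Horror (id 12, lvl 1).
Iteration 2: rows with parent_id in {8,9,12} -> Biology (id 10, lvl 2).
Iteration 3: no rows with parent_id in {10}; recursion stops.
SUM(lvl) = 0 + 1 + 1 + 1 + 2 = 5.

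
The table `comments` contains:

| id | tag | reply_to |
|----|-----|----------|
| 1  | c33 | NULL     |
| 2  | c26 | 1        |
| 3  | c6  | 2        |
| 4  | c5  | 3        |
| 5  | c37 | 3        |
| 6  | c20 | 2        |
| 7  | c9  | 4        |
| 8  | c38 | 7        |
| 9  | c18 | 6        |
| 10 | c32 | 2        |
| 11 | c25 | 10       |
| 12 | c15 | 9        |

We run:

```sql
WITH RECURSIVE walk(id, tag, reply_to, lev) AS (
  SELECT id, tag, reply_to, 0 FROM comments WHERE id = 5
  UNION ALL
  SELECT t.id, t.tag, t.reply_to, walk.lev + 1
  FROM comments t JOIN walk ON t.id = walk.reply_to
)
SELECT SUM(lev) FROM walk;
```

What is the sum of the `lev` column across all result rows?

6

Base: id=5 (c37), reply_to=3, lev 0.
Iteration 1: join on id=3 -> c6 (id 3, reply_to=2, lev 1).
Iteration 2: join on id=2 -> c26 (id 2, reply_to=1, lev 2).
Iteration 3: join on id=1 -> c33 (id 1, reply_to=NULL, lev 3).
Iteration 4: reply_to is NULL; no match; recursion stops.
SUM(lev) = 0 + 1 + 2 + 3 = 6.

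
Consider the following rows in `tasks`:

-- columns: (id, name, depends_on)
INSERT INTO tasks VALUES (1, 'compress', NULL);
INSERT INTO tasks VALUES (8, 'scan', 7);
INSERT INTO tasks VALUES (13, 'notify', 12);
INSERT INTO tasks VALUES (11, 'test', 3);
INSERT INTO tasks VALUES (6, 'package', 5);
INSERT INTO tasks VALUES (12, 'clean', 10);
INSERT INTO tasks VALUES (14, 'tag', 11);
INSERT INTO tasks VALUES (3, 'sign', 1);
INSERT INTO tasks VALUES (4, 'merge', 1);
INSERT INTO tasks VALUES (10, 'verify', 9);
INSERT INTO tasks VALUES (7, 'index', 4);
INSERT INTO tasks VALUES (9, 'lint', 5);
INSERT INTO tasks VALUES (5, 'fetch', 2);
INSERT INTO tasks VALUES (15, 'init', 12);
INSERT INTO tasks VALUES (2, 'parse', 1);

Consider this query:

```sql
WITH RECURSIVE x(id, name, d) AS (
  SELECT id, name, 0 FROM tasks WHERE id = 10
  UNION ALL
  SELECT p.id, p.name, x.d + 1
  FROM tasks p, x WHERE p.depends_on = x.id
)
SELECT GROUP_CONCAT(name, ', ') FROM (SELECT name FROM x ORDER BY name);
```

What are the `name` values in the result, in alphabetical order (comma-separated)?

Base: id=10 (verify) at d 0.
Iteration 1: rows with depends_on in {10} -> clean (id 12, d 1).
Iteration 2: rows with depends_on in {12} -> notify (id 13, d 2), init (id 15, d 2).
Iteration 3: no rows with depends_on in {13,15}; recursion stops.

clean, init, notify, verify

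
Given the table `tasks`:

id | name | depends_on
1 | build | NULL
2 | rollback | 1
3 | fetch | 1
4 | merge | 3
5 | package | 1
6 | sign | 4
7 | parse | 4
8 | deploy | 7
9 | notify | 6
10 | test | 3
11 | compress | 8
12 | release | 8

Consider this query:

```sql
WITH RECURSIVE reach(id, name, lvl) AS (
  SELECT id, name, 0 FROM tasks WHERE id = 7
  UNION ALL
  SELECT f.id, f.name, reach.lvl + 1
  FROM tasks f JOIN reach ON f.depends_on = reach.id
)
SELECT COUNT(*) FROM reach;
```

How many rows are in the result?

Base: id=7 (parse) at lvl 0.
Iteration 1: rows with depends_on in {7} -> deploy (id 8, lvl 1).
Iteration 2: rows with depends_on in {8} -> compress (id 11, lvl 2), release (id 12, lvl 2).
Iteration 3: no rows with depends_on in {11,12}; recursion stops.
Total rows emitted: 4.

4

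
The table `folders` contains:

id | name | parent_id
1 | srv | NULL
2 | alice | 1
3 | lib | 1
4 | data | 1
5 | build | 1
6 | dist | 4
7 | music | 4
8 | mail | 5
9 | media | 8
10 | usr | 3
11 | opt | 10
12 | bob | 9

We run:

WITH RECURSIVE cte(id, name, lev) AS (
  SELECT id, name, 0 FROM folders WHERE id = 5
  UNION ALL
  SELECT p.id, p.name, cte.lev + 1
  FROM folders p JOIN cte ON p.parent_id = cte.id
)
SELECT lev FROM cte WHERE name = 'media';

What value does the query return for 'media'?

Base: id=5 (build) at lev 0.
Iteration 1: rows with parent_id in {5} -> mail (id 8, lev 1).
Iteration 2: rows with parent_id in {8} -> media (id 9, lev 2).
Iteration 3: rows with parent_id in {9} -> bob (id 12, lev 3).
Iteration 4: no rows with parent_id in {12}; recursion stops.

2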